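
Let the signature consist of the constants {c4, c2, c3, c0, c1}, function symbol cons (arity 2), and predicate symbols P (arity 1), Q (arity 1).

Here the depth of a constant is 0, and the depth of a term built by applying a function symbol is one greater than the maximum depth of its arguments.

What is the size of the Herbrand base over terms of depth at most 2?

1810

First count ground terms of depth ≤ 2.
Write N_k for the number of ground terms of depth ≤ k. A term of depth ≤ k is either a constant or a function symbol applied to arguments of depth ≤ k−1, so N_k = 5 + N_{k-1}^2.
N_0 = 5
N_1 = 5 + 5^2 = 30
N_2 = 5 + 30^2 = 905
So |H| = 905.
A ground atom is a predicate applied to a tuple of terms from H, so the count is the sum over predicates of |H|^arity:
  P: 905;  Q: 905
Total ground atoms: 905 + 905 = 1810.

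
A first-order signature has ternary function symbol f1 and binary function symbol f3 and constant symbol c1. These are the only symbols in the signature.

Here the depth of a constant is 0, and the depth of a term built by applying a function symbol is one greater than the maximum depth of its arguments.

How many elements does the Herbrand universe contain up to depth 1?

3

Let N_k = |{terms of depth ≤ k}|. Then N_0 = 1 and N_k = 1 + N_{k-1}^3 + N_{k-1}^2 for k ≥ 1 (one summand per function symbol, arity giving the exponent).
N_0 = 1
N_1 = 1 + 1^3 + 1^2 = 3
Explicitly: c1, f1(c1, c1, c1), f3(c1, c1).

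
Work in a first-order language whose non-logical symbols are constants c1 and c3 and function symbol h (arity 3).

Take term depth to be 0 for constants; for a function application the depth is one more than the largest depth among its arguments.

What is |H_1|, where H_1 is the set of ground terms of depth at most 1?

Let N_k = |{terms of depth ≤ k}|. Then N_0 = 2 and N_k = 2 + N_{k-1}^3 for k ≥ 1 (one summand per function symbol, arity giving the exponent).
N_0 = 2
N_1 = 2 + 2^3 = 10
Explicitly: c1, c3, h(c1, c1, c1), h(c1, c1, c3), h(c1, c3, c1), h(c1, c3, c3), h(c3, c1, c1), h(c3, c1, c3), h(c3, c3, c1), h(c3, c3, c3).

10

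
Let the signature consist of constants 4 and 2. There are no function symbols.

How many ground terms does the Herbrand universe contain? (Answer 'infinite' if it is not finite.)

2

There are no function symbols, so every ground term is one of the 2 constants.
The Herbrand universe is {4, 2}, which is finite with 2 elements.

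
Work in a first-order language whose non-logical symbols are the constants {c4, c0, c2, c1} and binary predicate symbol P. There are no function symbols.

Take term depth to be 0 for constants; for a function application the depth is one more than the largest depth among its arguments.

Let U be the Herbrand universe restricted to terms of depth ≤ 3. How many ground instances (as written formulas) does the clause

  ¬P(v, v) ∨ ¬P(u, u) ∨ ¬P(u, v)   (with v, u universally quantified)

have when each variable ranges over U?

Ground terms of depth ≤ 3:
  With no function symbols every ground term is a constant, so there are exactly 4 ground terms at every depth bound.
  N_0 = 4
  N_1 = 4
  N_2 = 4
  N_3 = 4
  Explicitly: c4, c0, c2, c1.
So there are 4 ground terms available for substitution.
Each of v, u ranges independently over the available ground terms, and distinct assignments produce distinct instances.
Number of ground instances = 4^2 = 16.

16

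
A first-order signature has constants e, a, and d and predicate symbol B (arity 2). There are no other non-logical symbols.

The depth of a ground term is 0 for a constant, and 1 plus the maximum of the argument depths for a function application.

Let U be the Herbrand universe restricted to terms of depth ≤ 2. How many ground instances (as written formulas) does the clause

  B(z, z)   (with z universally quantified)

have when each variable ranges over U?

3

Ground terms of depth ≤ 2:
  With no function symbols every ground term is a constant, so there are exactly 3 ground terms at every depth bound.
  N_0 = 3
  N_1 = 3
  N_2 = 3
  Explicitly: e, a, d.
So there are 3 ground terms available for substitution.
The clause has 1 distinct variable (z), which appears in the body. In the free term algebra distinct substitutions yield syntactically distinct ground instances.
Number of ground instances = 3.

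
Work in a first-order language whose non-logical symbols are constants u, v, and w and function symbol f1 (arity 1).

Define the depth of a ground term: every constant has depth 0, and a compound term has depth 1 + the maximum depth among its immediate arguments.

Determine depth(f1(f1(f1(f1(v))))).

4

depth(f1(v)) = 1 + depth(v) = 1 + 0 = 1
depth(f1(f1(v))) = 1 + depth(f1(v)) = 1 + 1 = 2
depth(f1(f1(f1(v)))) = 1 + depth(f1(f1(v))) = 1 + 2 = 3
depth(f1(f1(f1(f1(v))))) = 1 + depth(f1(f1(f1(v)))) = 1 + 3 = 4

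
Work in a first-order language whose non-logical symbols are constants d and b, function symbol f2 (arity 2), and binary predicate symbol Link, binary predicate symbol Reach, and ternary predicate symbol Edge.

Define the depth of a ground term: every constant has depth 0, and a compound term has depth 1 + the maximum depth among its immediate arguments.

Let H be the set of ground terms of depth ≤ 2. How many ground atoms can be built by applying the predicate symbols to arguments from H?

First count ground terms of depth ≤ 2.
Write N_k for the number of ground terms of depth ≤ k. A term of depth ≤ k is either a constant or a function symbol applied to arguments of depth ≤ k−1, so N_k = 2 + N_{k-1}^2.
N_0 = 2
N_1 = 2 + 2^2 = 6
N_2 = 2 + 6^2 = 38
So |H| = 38.
Each predicate of arity r yields |H|^r ground atoms (one per choice of an r-tuple from H):
  Link: 38^2 = 1444;  Reach: 38^2 = 1444;  Edge: 38^3 = 54872
Total ground atoms: 1444 + 1444 + 54872 = 57760.

57760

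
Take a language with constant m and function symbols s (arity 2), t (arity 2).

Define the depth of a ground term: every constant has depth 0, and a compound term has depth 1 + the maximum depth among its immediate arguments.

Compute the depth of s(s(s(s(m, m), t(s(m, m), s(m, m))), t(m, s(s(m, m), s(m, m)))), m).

depth(s(m, m)) = 1 + max(0, 0) = 1
depth(t(s(m, m), s(m, m))) = 1 + max(1, 1) = 2
depth(s(s(m, m), t(s(m, m), s(m, m)))) = 1 + max(1, 2) = 3
depth(s(s(m, m), s(m, m))) = 1 + max(1, 1) = 2
depth(t(m, s(s(m, m), s(m, m)))) = 1 + max(0, 2) = 3
depth(s(s(s(m, m), t(s(m, m), s(m, m))), t(m, s(s(m, m), s(m, m))))) = 1 + max(3, 3) = 4
depth(s(s(s(s(m, m), t(s(m, m), s(m, m))), t(m, s(s(m, m), s(m, m)))), m)) = 1 + max(4, 0) = 5

5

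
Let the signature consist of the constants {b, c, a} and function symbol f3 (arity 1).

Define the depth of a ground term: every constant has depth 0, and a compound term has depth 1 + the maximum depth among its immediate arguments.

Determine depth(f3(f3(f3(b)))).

3

depth(f3(b)) = 1 + depth(b) = 1 + 0 = 1
depth(f3(f3(b))) = 1 + depth(f3(b)) = 1 + 1 = 2
depth(f3(f3(f3(b)))) = 1 + depth(f3(f3(b))) = 1 + 2 = 3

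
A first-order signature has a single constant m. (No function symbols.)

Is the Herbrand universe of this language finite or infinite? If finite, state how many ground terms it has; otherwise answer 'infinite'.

There are no function symbols, so the only ground term is the single constant.
The Herbrand universe is {m}, finite with 1 element.

1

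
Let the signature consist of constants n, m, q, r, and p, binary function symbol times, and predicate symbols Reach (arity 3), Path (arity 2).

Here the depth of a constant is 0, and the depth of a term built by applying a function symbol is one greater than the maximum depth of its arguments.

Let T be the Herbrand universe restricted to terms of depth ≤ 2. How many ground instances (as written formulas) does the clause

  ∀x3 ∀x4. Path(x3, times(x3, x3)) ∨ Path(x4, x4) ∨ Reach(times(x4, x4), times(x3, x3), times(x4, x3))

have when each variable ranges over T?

Ground terms of depth ≤ 2:
  Let N_k count ground terms of depth at most k. Each non-constant term of depth ≤ k is some function symbol applied to depth-≤(k−1) arguments, giving N_k = 5 + N_{k-1}^2.
  N_0 = 5
  N_1 = 5 + 5^2 = 30
  N_2 = 5 + 30^2 = 905
So there are 905 ground terms available for substitution.
There are 2 variables to instantiate (x3, x4), each occurring in at least one literal, so different choices give different ground instances.
Number of ground instances = 905^2 = 819025.

819025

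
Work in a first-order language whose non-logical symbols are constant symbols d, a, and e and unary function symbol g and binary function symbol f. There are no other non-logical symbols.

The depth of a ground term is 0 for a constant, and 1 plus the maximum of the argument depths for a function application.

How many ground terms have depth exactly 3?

59052

Write N_k for the number of ground terms of depth ≤ k. A term of depth ≤ k is either a constant or a function symbol applied to arguments of depth ≤ k−1, so N_k = 3 + N_{k-1} + N_{k-1}^2.
N_0 = 3
N_1 = 3 + 3 + 3^2 = 15
N_2 = 3 + 15 + 15^2 = 243
N_3 = 3 + 243 + 243^2 = 59295
Terms of depth exactly 3: N_3 − N_2 = 59295 − 243 = 59052.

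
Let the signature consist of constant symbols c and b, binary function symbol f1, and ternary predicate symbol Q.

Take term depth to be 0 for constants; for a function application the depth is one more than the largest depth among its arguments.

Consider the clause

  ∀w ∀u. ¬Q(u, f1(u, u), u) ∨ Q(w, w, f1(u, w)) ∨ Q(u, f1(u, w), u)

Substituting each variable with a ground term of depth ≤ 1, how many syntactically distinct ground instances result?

Ground terms of depth ≤ 1:
  If N_k denotes the number of depth-≤k ground terms, the 2 constants give N_0 = 2, and each function symbol of arity r contributes N_{k-1}^r new terms at level k: N_k = 2 + N_{k-1}^2.
  N_0 = 2
  N_1 = 2 + 2^2 = 6
So there are 6 ground terms available for substitution.
The body mentions every one of the 2 quantified variables; since ground terms form a free algebra, no two substitutions collapse to the same formula.
Number of ground instances = 6^2 = 36.

36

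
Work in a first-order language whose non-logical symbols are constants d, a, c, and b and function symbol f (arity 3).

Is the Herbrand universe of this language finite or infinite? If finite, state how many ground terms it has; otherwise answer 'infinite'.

The signature has at least one function symbol (f, arity 3) and at least one constant (d).
Iterating f gives infinitely many distinct ground terms: d, f(d, d, d), f(f(d, d, d), f(d, d, d), f(d, d, d)), ...
So the Herbrand universe is infinite.

infinite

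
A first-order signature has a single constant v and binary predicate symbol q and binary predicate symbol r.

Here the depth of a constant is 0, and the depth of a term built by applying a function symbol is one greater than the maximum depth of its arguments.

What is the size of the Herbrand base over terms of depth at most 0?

2

First count ground terms of depth ≤ 0.
With no function symbols every ground term is a constant, so there is exactly 1 ground term at every depth bound.
N_0 = 1
So |H| = 1.
For each predicate symbol, the number of ground atoms is |H| raised to its arity; summing:
  q: 1^2 = 1;  r: 1^2 = 1
Total ground atoms: 1 + 1 = 2.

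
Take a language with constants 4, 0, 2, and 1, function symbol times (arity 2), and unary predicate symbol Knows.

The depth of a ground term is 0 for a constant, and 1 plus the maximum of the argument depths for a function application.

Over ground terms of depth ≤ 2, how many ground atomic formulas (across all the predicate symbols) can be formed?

First count ground terms of depth ≤ 2.
Let N_k count ground terms of depth at most k. Each non-constant term of depth ≤ k is some function symbol applied to depth-≤(k−1) arguments, giving N_k = 4 + N_{k-1}^2.
N_0 = 4
N_1 = 4 + 4^2 = 20
N_2 = 4 + 20^2 = 404
So |H| = 404.
Each predicate of arity r yields |H|^r ground atoms (one per choice of an r-tuple from H):
  Knows: 404
Total ground atoms: 404.

404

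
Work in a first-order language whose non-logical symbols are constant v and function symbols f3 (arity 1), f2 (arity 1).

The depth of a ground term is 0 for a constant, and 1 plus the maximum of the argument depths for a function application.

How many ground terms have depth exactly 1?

2

Let N_k = |{terms of depth ≤ k}|. Then N_0 = 1 and N_k = 1 + N_{k-1} + N_{k-1} for k ≥ 1 (one summand per function symbol, arity giving the exponent).
N_0 = 1
N_1 = 1 + 1 + 1 = 3
Terms of depth exactly 1: N_1 − N_0 = 3 − 1 = 2.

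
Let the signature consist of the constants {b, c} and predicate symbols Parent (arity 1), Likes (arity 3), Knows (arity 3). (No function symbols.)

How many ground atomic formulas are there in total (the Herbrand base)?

18

With no function symbols, the Herbrand universe is just the 2 constants.
Ground atoms per predicate: Parent: 2, Likes: 2^3 = 8, Knows: 2^3 = 8.
Herbrand base size = 2 + 8 + 8 = 18.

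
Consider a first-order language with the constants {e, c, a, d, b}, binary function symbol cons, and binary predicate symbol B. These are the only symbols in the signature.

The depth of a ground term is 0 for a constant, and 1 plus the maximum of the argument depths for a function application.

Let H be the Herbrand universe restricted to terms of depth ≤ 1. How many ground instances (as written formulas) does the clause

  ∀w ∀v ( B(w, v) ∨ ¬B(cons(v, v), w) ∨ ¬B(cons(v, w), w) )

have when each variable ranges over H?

Ground terms of depth ≤ 1:
  If N_k denotes the number of depth-≤k ground terms, the 5 constants give N_0 = 5, and each function symbol of arity r contributes N_{k-1}^r new terms at level k: N_k = 5 + N_{k-1}^2.
  N_0 = 5
  N_1 = 5 + 5^2 = 30
So there are 30 ground terms available for substitution.
Each of w, v ranges independently over the available ground terms, and distinct assignments produce distinct instances.
Number of ground instances = 30^2 = 900.

900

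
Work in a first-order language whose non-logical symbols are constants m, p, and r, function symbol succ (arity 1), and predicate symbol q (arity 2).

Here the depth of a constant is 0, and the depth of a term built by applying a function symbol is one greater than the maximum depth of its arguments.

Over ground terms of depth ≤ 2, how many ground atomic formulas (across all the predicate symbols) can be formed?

First count ground terms of depth ≤ 2.
Let N_k = |{terms of depth ≤ k}|. Then N_0 = 3 and N_k = 3 + N_{k-1} for k ≥ 1 (one summand per function symbol, arity giving the exponent).
N_0 = 3
N_1 = 3 + 3 = 6
N_2 = 3 + 6 = 9
Explicitly: m, p, r, succ(m), succ(p), succ(r), succ(succ(m)), succ(succ(p)), succ(succ(r)).
So |H| = 9.
Ground atoms are formed by filling each argument slot of a predicate with a term from H, so an r-ary predicate gives |H|^r atoms:
  q: 9^2 = 81
Total ground atoms: 81.

81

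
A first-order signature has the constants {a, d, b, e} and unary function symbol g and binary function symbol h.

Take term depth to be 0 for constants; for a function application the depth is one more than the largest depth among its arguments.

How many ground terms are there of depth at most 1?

24

If N_k denotes the number of depth-≤k ground terms, the 4 constants give N_0 = 4, and each function symbol of arity r contributes N_{k-1}^r new terms at level k: N_k = 4 + N_{k-1} + N_{k-1}^2.
N_0 = 4
N_1 = 4 + 4 + 4^2 = 24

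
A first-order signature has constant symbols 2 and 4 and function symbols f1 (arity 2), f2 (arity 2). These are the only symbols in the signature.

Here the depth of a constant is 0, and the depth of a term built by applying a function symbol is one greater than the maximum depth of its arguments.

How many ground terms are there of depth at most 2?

Count level by level. With function symbols f1/2, f2/2, the terms of depth ≤ k are the 2 constants together with each function applied to depth-≤(k−1) tuples, so N_k = 2 + N_{k-1}^2 + N_{k-1}^2.
N_0 = 2
N_1 = 2 + 2^2 + 2^2 = 10
N_2 = 2 + 10^2 + 10^2 = 202

202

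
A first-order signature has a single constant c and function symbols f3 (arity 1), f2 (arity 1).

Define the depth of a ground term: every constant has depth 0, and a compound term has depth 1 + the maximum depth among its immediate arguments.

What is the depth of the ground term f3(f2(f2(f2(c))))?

4

depth(f2(c)) = 1 + depth(c) = 1 + 0 = 1
depth(f2(f2(c))) = 1 + depth(f2(c)) = 1 + 1 = 2
depth(f2(f2(f2(c)))) = 1 + depth(f2(f2(c))) = 1 + 2 = 3
depth(f3(f2(f2(f2(c))))) = 1 + depth(f2(f2(f2(c)))) = 1 + 3 = 4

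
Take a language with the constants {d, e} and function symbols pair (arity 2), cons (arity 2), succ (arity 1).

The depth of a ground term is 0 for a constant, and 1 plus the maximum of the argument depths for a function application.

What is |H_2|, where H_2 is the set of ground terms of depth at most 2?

If N_k denotes the number of depth-≤k ground terms, the 2 constants give N_0 = 2, and each function symbol of arity r contributes N_{k-1}^r new terms at level k: N_k = 2 + N_{k-1}^2 + N_{k-1}^2 + N_{k-1}.
N_0 = 2
N_1 = 2 + 2^2 + 2^2 + 2 = 12
N_2 = 2 + 12^2 + 12^2 + 12 = 302

302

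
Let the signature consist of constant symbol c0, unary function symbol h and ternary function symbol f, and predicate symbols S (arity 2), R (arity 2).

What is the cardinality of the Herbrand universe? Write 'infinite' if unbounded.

infinite

The signature has at least one function symbol (h, arity 1) and at least one constant (c0).
Iterating h gives infinitely many distinct ground terms: c0, h(c0), h(h(c0)), ...
So the Herbrand universe is infinite.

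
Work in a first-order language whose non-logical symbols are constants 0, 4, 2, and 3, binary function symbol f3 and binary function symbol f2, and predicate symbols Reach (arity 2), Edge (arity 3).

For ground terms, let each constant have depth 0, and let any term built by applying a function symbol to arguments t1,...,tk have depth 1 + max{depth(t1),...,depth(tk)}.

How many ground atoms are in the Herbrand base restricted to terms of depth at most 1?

First count ground terms of depth ≤ 1.
Let N_k = |{terms of depth ≤ k}|. Then N_0 = 4 and N_k = 4 + N_{k-1}^2 + N_{k-1}^2 for k ≥ 1 (one summand per function symbol, arity giving the exponent).
N_0 = 4
N_1 = 4 + 4^2 + 4^2 = 36
So |H| = 36.
A ground atom is a predicate applied to a tuple of terms from H, so the count is the sum over predicates of |H|^arity:
  Reach: 36^2 = 1296;  Edge: 36^3 = 46656
Total ground atoms: 1296 + 46656 = 47952.

47952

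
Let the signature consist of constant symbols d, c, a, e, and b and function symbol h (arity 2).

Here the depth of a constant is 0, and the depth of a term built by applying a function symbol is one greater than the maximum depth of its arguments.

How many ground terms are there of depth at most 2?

Let N_k = |{terms of depth ≤ k}|. Then N_0 = 5 and N_k = 5 + N_{k-1}^2 for k ≥ 1 (one summand per function symbol, arity giving the exponent).
N_0 = 5
N_1 = 5 + 5^2 = 30
N_2 = 5 + 30^2 = 905

905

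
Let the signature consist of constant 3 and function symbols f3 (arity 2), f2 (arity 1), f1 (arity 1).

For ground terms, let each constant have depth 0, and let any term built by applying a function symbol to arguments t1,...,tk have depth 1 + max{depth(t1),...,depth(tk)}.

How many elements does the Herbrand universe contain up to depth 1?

4

Write N_k for the number of ground terms of depth ≤ k. A term of depth ≤ k is either a constant or a function symbol applied to arguments of depth ≤ k−1, so N_k = 1 + N_{k-1}^2 + N_{k-1} + N_{k-1}.
N_0 = 1
N_1 = 1 + 1^2 + 1 + 1 = 4
Explicitly: 3, f3(3, 3), f2(3), f1(3).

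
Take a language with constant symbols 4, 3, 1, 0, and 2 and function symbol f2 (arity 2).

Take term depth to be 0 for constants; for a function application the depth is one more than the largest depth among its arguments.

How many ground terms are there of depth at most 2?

Count level by level. With function symbols f2/2, the terms of depth ≤ k are the 5 constants together with each function applied to depth-≤(k−1) tuples, so N_k = 5 + N_{k-1}^2.
N_0 = 5
N_1 = 5 + 5^2 = 30
N_2 = 5 + 30^2 = 905

905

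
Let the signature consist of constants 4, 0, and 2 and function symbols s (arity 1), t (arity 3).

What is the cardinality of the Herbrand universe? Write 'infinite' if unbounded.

infinite

The signature has at least one function symbol (s, arity 1) and at least one constant (4).
Iterating s gives infinitely many distinct ground terms: 4, s(4), s(s(4)), ...
So the Herbrand universe is infinite.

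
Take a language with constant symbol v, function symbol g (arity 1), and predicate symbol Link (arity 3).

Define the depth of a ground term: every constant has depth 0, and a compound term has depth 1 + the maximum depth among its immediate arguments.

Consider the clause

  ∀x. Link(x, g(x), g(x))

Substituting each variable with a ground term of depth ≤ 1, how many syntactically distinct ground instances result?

2

Ground terms of depth ≤ 1:
  Let N_k count ground terms of depth at most k. Each non-constant term of depth ≤ k is some function symbol applied to depth-≤(k−1) arguments, giving N_k = 1 + N_{k-1}.
  N_0 = 1
  N_1 = 1 + 1 = 2
So there are 2 ground terms available for substitution.
There is 1 variable to instantiate (x),  occurring in at least one literal, so different choices give different ground instances.
Number of ground instances = 2.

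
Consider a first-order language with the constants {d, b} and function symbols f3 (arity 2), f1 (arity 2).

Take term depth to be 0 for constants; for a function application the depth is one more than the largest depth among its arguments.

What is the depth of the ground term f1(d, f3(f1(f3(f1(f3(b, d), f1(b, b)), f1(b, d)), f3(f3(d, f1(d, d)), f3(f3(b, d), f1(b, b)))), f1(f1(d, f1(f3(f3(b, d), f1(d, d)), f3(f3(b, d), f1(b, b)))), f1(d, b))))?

depth(f3(b, d)) = 1 + max(0, 0) = 1
depth(f1(b, b)) = 1 + max(0, 0) = 1
depth(f1(f3(b, d), f1(b, b))) = 1 + max(1, 1) = 2
depth(f1(b, d)) = 1 + max(0, 0) = 1
depth(f3(f1(f3(b, d), f1(b, b)), f1(b, d))) = 1 + max(2, 1) = 3
depth(f1(d, d)) = 1 + max(0, 0) = 1
depth(f3(d, f1(d, d))) = 1 + max(0, 1) = 2
depth(f3(f3(b, d), f1(b, b))) = 1 + max(1, 1) = 2
depth(f3(f3(d, f1(d, d)), f3(f3(b, d), f1(b, b)))) = 1 + max(2, 2) = 3
depth(f1(f3(f1(f3(b, d), f1(b, b)), f1(b, d)), f3(f3(d, f1(d, d)), f3(f3(b, d), f1(b, b))))) = 1 + max(3, 3) = 4
depth(f3(f3(b, d), f1(d, d))) = 1 + max(1, 1) = 2
depth(f1(f3(f3(b, d), f1(d, d)), f3(f3(b, d), f1(b, b)))) = 1 + max(2, 2) = 3
depth(f1(d, f1(f3(f3(b, d), f1(d, d)), f3(f3(b, d), f1(b, b))))) = 1 + max(0, 3) = 4
depth(f1(d, b)) = 1 + max(0, 0) = 1
depth(f1(f1(d, f1(f3(f3(b, d), f1(d, d)), f3(f3(b, d), f1(b, b)))), f1(d, b))) = 1 + max(4, 1) = 5
depth(f3(f1(f3(f1(f3(b, d), f1(b, b)), f1(b, d)), f3(f3(d, f1(d, d)), f3(f3(b, d), f1(b, b)))), f1(f1(d, f1(f3(f3(b, d), f1(d, d)), f3(f3(b, d), f1(b, b)))), f1(d, b)))) = 1 + max(4, 5) = 6
depth(f1(d, f3(f1(f3(f1(f3(b, d), f1(b, b)), f1(b, d)), f3(f3(d, f1(d, d)), f3(f3(b, d), f1(b, b)))), f1(f1(d, f1(f3(f3(b, d), f1(d, d)), f3(f3(b, d), f1(b, b)))), f1(d, b))))) = 1 + max(0, 6) = 7

7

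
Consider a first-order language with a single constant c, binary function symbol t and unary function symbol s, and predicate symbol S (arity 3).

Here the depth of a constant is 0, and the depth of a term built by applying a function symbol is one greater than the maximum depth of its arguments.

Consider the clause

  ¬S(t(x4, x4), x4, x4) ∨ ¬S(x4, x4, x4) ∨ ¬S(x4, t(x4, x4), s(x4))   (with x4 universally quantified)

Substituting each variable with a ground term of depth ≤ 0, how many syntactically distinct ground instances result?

Ground terms of depth ≤ 0:
  Write N_k for the number of ground terms of depth ≤ k. A term of depth ≤ k is either a constant or a function symbol applied to arguments of depth ≤ k−1, so N_k = 1 + N_{k-1}^2 + N_{k-1}.
  N_0 = 1
So there is exactly 1 ground term available for substitution.
The body mentions the single quantified variable x4; since ground terms form a free algebra, no two substitutions collapse to the same formula.
Number of ground instances = 1.

1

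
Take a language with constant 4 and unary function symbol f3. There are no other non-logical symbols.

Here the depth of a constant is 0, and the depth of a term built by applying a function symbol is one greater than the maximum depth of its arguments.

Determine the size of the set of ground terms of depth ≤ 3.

Let N_k = |{terms of depth ≤ k}|. Then N_0 = 1 and N_k = 1 + N_{k-1} for k ≥ 1 (one summand per function symbol, arity giving the exponent).
N_0 = 1
N_1 = 1 + 1 = 2
N_2 = 1 + 2 = 3
N_3 = 1 + 3 = 4

4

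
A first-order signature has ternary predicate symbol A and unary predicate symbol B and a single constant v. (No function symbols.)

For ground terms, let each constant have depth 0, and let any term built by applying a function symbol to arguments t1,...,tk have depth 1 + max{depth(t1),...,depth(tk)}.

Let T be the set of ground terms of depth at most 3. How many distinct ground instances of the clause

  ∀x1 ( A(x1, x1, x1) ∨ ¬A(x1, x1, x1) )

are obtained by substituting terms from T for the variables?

1

Ground terms of depth ≤ 3:
  With no function symbols every ground term is a constant, so there is exactly 1 ground term at every depth bound.
  N_0 = 1
  N_1 = 1
  N_2 = 1
  N_3 = 1
So there is exactly 1 ground term available for substitution.
The clause has 1 distinct variable (x1), which appears in the body. In the free term algebra distinct substitutions yield syntactically distinct ground instances.
Number of ground instances = 1.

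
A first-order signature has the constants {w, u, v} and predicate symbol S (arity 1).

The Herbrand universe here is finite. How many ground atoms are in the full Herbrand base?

3

With no function symbols, the Herbrand universe is just the 3 constants.
Ground atoms per predicate: S: 3.
Herbrand base size = 3 = 3.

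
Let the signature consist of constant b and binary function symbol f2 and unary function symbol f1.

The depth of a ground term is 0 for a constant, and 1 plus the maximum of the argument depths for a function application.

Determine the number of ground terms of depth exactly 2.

10

If N_k denotes the number of depth-≤k ground terms, the 1 constant gives N_0 = 1, and each function symbol of arity r contributes N_{k-1}^r new terms at level k: N_k = 1 + N_{k-1}^2 + N_{k-1}.
N_0 = 1
N_1 = 1 + 1^2 + 1 = 3
N_2 = 1 + 3^2 + 3 = 13
Terms of depth exactly 2: N_2 − N_1 = 13 − 3 = 10.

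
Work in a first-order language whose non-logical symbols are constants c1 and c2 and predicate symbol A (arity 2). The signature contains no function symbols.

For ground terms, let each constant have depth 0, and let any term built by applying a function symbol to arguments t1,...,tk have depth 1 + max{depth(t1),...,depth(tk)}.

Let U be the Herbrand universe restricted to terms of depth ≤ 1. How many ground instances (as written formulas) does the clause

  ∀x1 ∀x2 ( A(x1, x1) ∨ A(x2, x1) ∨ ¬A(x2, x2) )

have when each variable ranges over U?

4

Ground terms of depth ≤ 1:
  With no function symbols every ground term is a constant, so there are exactly 2 ground terms at every depth bound.
  N_0 = 2
  N_1 = 2
  Explicitly: c1, c2.
So there are 2 ground terms available for substitution.
The body mentions every one of the 2 quantified variables; since ground terms form a free algebra, no two substitutions collapse to the same formula.
Number of ground instances = 2^2 = 4.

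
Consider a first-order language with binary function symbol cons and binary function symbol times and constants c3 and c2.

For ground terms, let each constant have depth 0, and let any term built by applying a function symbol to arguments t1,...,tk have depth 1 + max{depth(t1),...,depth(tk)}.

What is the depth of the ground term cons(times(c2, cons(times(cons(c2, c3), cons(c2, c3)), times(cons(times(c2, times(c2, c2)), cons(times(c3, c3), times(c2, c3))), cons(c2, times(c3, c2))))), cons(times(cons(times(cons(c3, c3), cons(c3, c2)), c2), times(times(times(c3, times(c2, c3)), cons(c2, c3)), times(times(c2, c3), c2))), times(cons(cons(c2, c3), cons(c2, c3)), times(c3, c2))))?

7

depth(cons(c2, c3)) = 1 + max(0, 0) = 1
depth(times(cons(c2, c3), cons(c2, c3))) = 1 + max(1, 1) = 2
depth(times(c2, c2)) = 1 + max(0, 0) = 1
depth(times(c2, times(c2, c2))) = 1 + max(0, 1) = 2
depth(times(c3, c3)) = 1 + max(0, 0) = 1
depth(times(c2, c3)) = 1 + max(0, 0) = 1
depth(cons(times(c3, c3), times(c2, c3))) = 1 + max(1, 1) = 2
depth(cons(times(c2, times(c2, c2)), cons(times(c3, c3), times(c2, c3)))) = 1 + max(2, 2) = 3
depth(times(c3, c2)) = 1 + max(0, 0) = 1
depth(cons(c2, times(c3, c2))) = 1 + max(0, 1) = 2
depth(times(cons(times(c2, times(c2, c2)), cons(times(c3, c3), times(c2, c3))), cons(c2, times(c3, c2)))) = 1 + max(3, 2) = 4
depth(cons(times(cons(c2, c3), cons(c2, c3)), times(cons(times(c2, times(c2, c2)), cons(times(c3, c3), times(c2, c3))), cons(c2, times(c3, c2))))) = 1 + max(2, 4) = 5
depth(times(c2, cons(times(cons(c2, c3), cons(c2, c3)), times(cons(times(c2, times(c2, c2)), cons(times(c3, c3), times(c2, c3))), cons(c2, times(c3, c2)))))) = 1 + max(0, 5) = 6
depth(cons(c3, c3)) = 1 + max(0, 0) = 1
depth(cons(c3, c2)) = 1 + max(0, 0) = 1
depth(times(cons(c3, c3), cons(c3, c2))) = 1 + max(1, 1) = 2
depth(cons(times(cons(c3, c3), cons(c3, c2)), c2)) = 1 + max(2, 0) = 3
depth(times(c3, times(c2, c3))) = 1 + max(0, 1) = 2
depth(times(times(c3, times(c2, c3)), cons(c2, c3))) = 1 + max(2, 1) = 3
depth(times(times(c2, c3), c2)) = 1 + max(1, 0) = 2
depth(times(times(times(c3, times(c2, c3)), cons(c2, c3)), times(times(c2, c3), c2))) = 1 + max(3, 2) = 4
depth(times(cons(times(cons(c3, c3), cons(c3, c2)), c2), times(times(times(c3, times(c2, c3)), cons(c2, c3)), times(times(c2, c3), c2)))) = 1 + max(3, 4) = 5
depth(cons(cons(c2, c3), cons(c2, c3))) = 1 + max(1, 1) = 2
depth(times(cons(cons(c2, c3), cons(c2, c3)), times(c3, c2))) = 1 + max(2, 1) = 3
depth(cons(times(cons(times(cons(c3, c3), cons(c3, c2)), c2), times(times(times(c3, times(c2, c3)), cons(c2, c3)), times(times(c2, c3), c2))), times(cons(cons(c2, c3), cons(c2, c3)), times(c3, c2)))) = 1 + max(5, 3) = 6
depth(cons(times(c2, cons(times(cons(c2, c3), cons(c2, c3)), times(cons(times(c2, times(c2, c2)), cons(times(c3, c3), times(c2, c3))), cons(c2, times(c3, c2))))), cons(times(cons(times(cons(c3, c3), cons(c3, c2)), c2), times(times(times(c3, times(c2, c3)), cons(c2, c3)), times(times(c2, c3), c2))), times(cons(cons(c2, c3), cons(c2, c3)), times(c3, c2))))) = 1 + max(6, 6) = 7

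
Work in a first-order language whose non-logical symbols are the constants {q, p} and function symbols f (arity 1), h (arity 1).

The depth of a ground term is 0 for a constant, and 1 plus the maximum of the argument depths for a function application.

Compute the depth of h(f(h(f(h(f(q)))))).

6

depth(f(q)) = 1 + depth(q) = 1 + 0 = 1
depth(h(f(q))) = 1 + depth(f(q)) = 1 + 1 = 2
depth(f(h(f(q)))) = 1 + depth(h(f(q))) = 1 + 2 = 3
depth(h(f(h(f(q))))) = 1 + depth(f(h(f(q)))) = 1 + 3 = 4
depth(f(h(f(h(f(q)))))) = 1 + depth(h(f(h(f(q))))) = 1 + 4 = 5
depth(h(f(h(f(h(f(q))))))) = 1 + depth(f(h(f(h(f(q)))))) = 1 + 5 = 6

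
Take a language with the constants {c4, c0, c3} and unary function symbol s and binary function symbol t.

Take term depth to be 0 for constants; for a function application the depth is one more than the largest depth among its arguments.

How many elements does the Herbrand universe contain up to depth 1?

15

Let N_k = |{terms of depth ≤ k}|. Then N_0 = 3 and N_k = 3 + N_{k-1} + N_{k-1}^2 for k ≥ 1 (one summand per function symbol, arity giving the exponent).
N_0 = 3
N_1 = 3 + 3 + 3^2 = 15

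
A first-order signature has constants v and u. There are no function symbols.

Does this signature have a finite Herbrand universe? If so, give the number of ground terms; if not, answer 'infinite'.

There are no function symbols, so every ground term is one of the 2 constants.
The Herbrand universe is {v, u}, which is finite with 2 elements.

2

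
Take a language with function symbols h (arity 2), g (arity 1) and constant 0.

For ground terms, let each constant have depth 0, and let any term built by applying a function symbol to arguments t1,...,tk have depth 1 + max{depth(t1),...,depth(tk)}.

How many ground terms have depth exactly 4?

Let N_k = |{terms of depth ≤ k}|. Then N_0 = 1 and N_k = 1 + N_{k-1}^2 + N_{k-1} for k ≥ 1 (one summand per function symbol, arity giving the exponent).
N_0 = 1
N_1 = 1 + 1^2 + 1 = 3
N_2 = 1 + 3^2 + 3 = 13
N_3 = 1 + 13^2 + 13 = 183
N_4 = 1 + 183^2 + 183 = 33673
Terms of depth exactly 4: N_4 − N_3 = 33673 − 183 = 33490.

33490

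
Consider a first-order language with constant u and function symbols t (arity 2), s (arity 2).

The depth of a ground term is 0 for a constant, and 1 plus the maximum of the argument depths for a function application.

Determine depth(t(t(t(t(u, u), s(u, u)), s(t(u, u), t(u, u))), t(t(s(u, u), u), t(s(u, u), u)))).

4

depth(t(u, u)) = 1 + max(0, 0) = 1
depth(s(u, u)) = 1 + max(0, 0) = 1
depth(t(t(u, u), s(u, u))) = 1 + max(1, 1) = 2
depth(s(t(u, u), t(u, u))) = 1 + max(1, 1) = 2
depth(t(t(t(u, u), s(u, u)), s(t(u, u), t(u, u)))) = 1 + max(2, 2) = 3
depth(t(s(u, u), u)) = 1 + max(1, 0) = 2
depth(t(t(s(u, u), u), t(s(u, u), u))) = 1 + max(2, 2) = 3
depth(t(t(t(t(u, u), s(u, u)), s(t(u, u), t(u, u))), t(t(s(u, u), u), t(s(u, u), u)))) = 1 + max(3, 3) = 4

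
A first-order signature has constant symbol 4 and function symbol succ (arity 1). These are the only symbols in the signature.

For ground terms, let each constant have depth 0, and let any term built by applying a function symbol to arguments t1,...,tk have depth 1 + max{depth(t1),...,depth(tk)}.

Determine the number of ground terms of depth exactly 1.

1

If N_k denotes the number of depth-≤k ground terms, the 1 constant gives N_0 = 1, and each function symbol of arity r contributes N_{k-1}^r new terms at level k: N_k = 1 + N_{k-1}.
N_0 = 1
N_1 = 1 + 1 = 2
Terms of depth exactly 1: N_1 − N_0 = 2 − 1 = 1.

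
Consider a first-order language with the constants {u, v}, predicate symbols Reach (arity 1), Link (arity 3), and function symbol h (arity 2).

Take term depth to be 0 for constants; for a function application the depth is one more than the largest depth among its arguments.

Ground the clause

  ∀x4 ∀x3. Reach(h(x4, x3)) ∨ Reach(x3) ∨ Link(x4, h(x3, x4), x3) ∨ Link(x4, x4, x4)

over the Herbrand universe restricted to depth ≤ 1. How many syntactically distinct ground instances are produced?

Ground terms of depth ≤ 1:
  Let N_k = |{terms of depth ≤ k}|. Then N_0 = 2 and N_k = 2 + N_{k-1}^2 for k ≥ 1 (one summand per function symbol, arity giving the exponent).
  N_0 = 2
  N_1 = 2 + 2^2 = 6
So there are 6 ground terms available for substitution.
Each of x4, x3 ranges independently over the available ground terms, and distinct assignments produce distinct instances.
Number of ground instances = 6^2 = 36.

36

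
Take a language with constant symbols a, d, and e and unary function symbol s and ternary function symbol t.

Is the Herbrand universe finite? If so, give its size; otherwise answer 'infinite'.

infinite

The signature has at least one function symbol (s, arity 1) and at least one constant (a).
Iterating s gives infinitely many distinct ground terms: a, s(a), s(s(a)), ...
So the Herbrand universe is infinite.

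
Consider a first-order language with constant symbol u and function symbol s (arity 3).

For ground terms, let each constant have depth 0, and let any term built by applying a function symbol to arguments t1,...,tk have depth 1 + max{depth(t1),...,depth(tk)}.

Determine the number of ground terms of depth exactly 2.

7

Let N_k = |{terms of depth ≤ k}|. Then N_0 = 1 and N_k = 1 + N_{k-1}^3 for k ≥ 1 (one summand per function symbol, arity giving the exponent).
N_0 = 1
N_1 = 1 + 1^3 = 2
N_2 = 1 + 2^3 = 9
Terms of depth exactly 2: N_2 − N_1 = 9 − 2 = 7.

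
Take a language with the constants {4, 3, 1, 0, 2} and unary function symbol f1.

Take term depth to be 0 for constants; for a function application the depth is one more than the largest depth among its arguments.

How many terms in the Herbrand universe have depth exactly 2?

5

Let N_k count ground terms of depth at most k. Each non-constant term of depth ≤ k is some function symbol applied to depth-≤(k−1) arguments, giving N_k = 5 + N_{k-1}.
N_0 = 5
N_1 = 5 + 5 = 10
N_2 = 5 + 10 = 15
Terms of depth exactly 2: N_2 − N_1 = 15 − 10 = 5.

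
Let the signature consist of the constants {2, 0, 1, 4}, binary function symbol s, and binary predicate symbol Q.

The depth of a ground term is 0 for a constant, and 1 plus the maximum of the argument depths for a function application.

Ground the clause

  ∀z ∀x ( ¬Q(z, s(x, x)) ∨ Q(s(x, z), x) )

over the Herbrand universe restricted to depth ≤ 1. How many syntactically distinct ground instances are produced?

Ground terms of depth ≤ 1:
  Write N_k for the number of ground terms of depth ≤ k. A term of depth ≤ k is either a constant or a function symbol applied to arguments of depth ≤ k−1, so N_k = 4 + N_{k-1}^2.
  N_0 = 4
  N_1 = 4 + 4^2 = 20
So there are 20 ground terms available for substitution.
The body mentions every one of the 2 quantified variables; since ground terms form a free algebra, no two substitutions collapse to the same formula.
Number of ground instances = 20^2 = 400.

400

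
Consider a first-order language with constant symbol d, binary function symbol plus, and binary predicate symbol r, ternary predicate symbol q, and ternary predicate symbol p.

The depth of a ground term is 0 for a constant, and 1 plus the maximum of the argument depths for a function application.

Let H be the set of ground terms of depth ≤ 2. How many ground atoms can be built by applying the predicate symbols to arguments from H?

First count ground terms of depth ≤ 2.
Let N_k = |{terms of depth ≤ k}|. Then N_0 = 1 and N_k = 1 + N_{k-1}^2 for k ≥ 1 (one summand per function symbol, arity giving the exponent).
N_0 = 1
N_1 = 1 + 1^2 = 2
N_2 = 1 + 2^2 = 5
So |H| = 5.
Each predicate of arity r yields |H|^r ground atoms (one per choice of an r-tuple from H):
  r: 5^2 = 25;  q: 5^3 = 125;  p: 5^3 = 125
Total ground atoms: 25 + 125 + 125 = 275.

275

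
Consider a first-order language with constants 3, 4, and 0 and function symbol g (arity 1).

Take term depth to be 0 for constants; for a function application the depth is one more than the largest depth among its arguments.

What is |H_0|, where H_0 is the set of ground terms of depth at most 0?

3

Write N_k for the number of ground terms of depth ≤ k. A term of depth ≤ k is either a constant or a function symbol applied to arguments of depth ≤ k−1, so N_k = 3 + N_{k-1}.
N_0 = 3
Explicitly: 3, 4, 0.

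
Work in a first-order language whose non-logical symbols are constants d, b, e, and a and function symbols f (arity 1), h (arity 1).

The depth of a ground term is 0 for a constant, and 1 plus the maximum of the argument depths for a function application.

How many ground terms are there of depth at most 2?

28

Write N_k for the number of ground terms of depth ≤ k. A term of depth ≤ k is either a constant or a function symbol applied to arguments of depth ≤ k−1, so N_k = 4 + N_{k-1} + N_{k-1}.
N_0 = 4
N_1 = 4 + 4 + 4 = 12
N_2 = 4 + 12 + 12 = 28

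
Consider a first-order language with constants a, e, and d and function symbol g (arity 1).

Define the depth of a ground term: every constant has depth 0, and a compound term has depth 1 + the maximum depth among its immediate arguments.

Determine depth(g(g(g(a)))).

3

depth(g(a)) = 1 + depth(a) = 1 + 0 = 1
depth(g(g(a))) = 1 + depth(g(a)) = 1 + 1 = 2
depth(g(g(g(a)))) = 1 + depth(g(g(a))) = 1 + 2 = 3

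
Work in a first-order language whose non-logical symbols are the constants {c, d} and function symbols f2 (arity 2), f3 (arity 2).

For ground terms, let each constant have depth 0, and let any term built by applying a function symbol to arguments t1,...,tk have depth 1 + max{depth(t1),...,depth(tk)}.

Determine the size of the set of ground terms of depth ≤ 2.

202

Write N_k for the number of ground terms of depth ≤ k. A term of depth ≤ k is either a constant or a function symbol applied to arguments of depth ≤ k−1, so N_k = 2 + N_{k-1}^2 + N_{k-1}^2.
N_0 = 2
N_1 = 2 + 2^2 + 2^2 = 10
N_2 = 2 + 10^2 + 10^2 = 202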